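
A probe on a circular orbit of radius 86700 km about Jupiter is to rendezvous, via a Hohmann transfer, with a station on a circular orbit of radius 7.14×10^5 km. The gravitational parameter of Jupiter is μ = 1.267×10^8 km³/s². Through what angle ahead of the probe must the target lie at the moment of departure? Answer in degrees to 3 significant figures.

The Hohmann ellipse has a_t = (r₁ + r₂)/2 = 4.0035×10^5 km.
Transfer time t = π√(a_t³/μ) = 70700.3 s.
Target angular speed ω₂ = √(μ/r₂³) = 1.86570×10^-5 rad/s.
Angle swept by the target during transfer: ω₂·t = 1.3191 rad = 75.58°.
Arrival is 180° from departure on the ellipse, so φ = 180° − 75.58° = 104°.

φ = 104°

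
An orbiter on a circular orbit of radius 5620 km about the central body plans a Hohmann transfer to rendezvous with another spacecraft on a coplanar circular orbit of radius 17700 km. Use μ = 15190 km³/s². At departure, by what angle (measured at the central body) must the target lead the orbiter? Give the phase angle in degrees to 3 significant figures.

φ = 83.8°

Semi-major axis of the transfer orbit: a_t = (5620 + 17700)/2 = 11660 km.
Transfer time t = π√(a_t³/μ) = 32094 s.
Target angular speed ω₂ = √(μ/r₂³) = 5.2338×10^-5 rad/s.
Angle swept by the target during transfer: ω₂·t = 1.6797 rad = 96.24°.
Arrival is 180° from departure on the ellipse, so φ = 180° − 96.24° = 83.8°.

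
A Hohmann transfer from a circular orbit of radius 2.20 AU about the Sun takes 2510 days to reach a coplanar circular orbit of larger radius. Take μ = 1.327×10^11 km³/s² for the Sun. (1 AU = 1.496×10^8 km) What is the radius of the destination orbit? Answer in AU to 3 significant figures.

In km: r₁ = 2.20 × 1.496×10^8 = 3.2912×10^8 km.
Transfer time t = 2510 days = 2.16864×10^8 s, and t = π√(a_t³/μ).
So a_t = (μ t²/π²)^(1/3) = (1.327×10^11 × (2.16864×10^8)² / π²)^(1/3) = 8.5832×10^8 km.
Since a_t = (r₁ + r₂)/2, r₂ = 2a_t − r₁ = 2×8.5832×10^8 − 3.2912×10^8 = 1.38752×10^9 km.
In AU: r₂ = 1.38752×10^9 / 1.496×10^8 = 9.27 AU.

r₂ = 9.27 AU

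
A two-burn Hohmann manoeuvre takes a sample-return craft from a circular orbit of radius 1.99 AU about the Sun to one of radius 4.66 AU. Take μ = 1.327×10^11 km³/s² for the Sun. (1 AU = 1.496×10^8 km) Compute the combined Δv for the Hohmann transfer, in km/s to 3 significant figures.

Δv = 7.00 km/s

In km: r₁ = 1.99 × 1.496×10^8 = 2.97704×10^8 km; r₂ = 4.66 × 1.496×10^8 = 6.97136×10^8 km.
Semi-major axis of the transfer orbit: a_t = (2.97704×10^8 + 6.97136×10^8)/2 = 4.9742×10^8 km.
Circular speed at r₁: v₁ = √(μ/r₁) = √(1.327×10^11/2.97704×10^8) = 21.1127 km/s.
Transfer-orbit speed at r₁ (vis-viva): v_p = √[μ(2/r₁ − 1/a_t)] = 24.9943 km/s.
First burn Δv₁ = |v_p − v₁| = 3.882 km/s.
Circular speed at r₂: v₂ = √(μ/r₂) = 13.797 km/s.
Transfer-orbit speed at r₂: v_a = √[μ(2/r₂ − 1/a_t)] = 10.674 km/s.
Second burn Δv₂ = |v₂ − v_a| = 3.123 km/s.
Total Δv = Δv₁ + Δv₂ = 7.005 km/s.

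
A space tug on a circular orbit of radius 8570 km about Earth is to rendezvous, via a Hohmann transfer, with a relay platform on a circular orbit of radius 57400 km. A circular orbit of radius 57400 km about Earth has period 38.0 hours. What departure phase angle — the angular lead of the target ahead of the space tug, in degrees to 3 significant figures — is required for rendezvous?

φ = 102°

From Kepler's third law T² = 4π²r³/μ at r = 57400 km, T = 38.0 hours = 38.0 × 3600 s = 1.368×10^5 s: μ = 4π²r³/T² = 3.98954×10^5 km³/s².
Semi-major axis of the transfer orbit: a_t = (8570 + 57400)/2 = 32985 km.
The half-period of the transfer ellipse is t = π√(a_t³/μ) = 29796 s.
The target's mean motion on its circular orbit is ω₂ = √(μ/r₂³) = 4.5930×10^-5 rad/s.
Angle swept by the target during transfer: ω₂·t = 1.3685 rad = 78.41°.
The space tug traverses 180° on the transfer ellipse, so the target must lead by 180° − 78.41° = 102°.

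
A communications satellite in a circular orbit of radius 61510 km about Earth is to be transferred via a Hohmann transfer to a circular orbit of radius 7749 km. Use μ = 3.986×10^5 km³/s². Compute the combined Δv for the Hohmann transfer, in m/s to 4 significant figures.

Δv = 3728 m/s

Semi-major axis of the transfer orbit: a_t = (61510 + 7749)/2 = 34629.5 km.
At r₁ the circular-orbit speed is v₁ = √(μ/r₁) = 2.5456 km/s.
Transfer-orbit speed at r₁ (v² = μ(2/r − 1/a)): v_a = √[μ(2/r₁ − 1/a_t)] = 1.2042 km/s.
First burn Δv₁ = |v_a − v₁| = 1.341 km/s.
At r₂, v₂ = √(μ/r₂) = 7.172 km/s.
Transfer-orbit speed at r₂: v_p = √[μ(2/r₂ − 1/a_t)] = 9.559 km/s.
Second burn Δv₂ = |v₂ − v_p| = 2.387 km/s.
Δv = Δv₁ + Δv₂ = 1.341 + 2.387 = 3.728 km/s.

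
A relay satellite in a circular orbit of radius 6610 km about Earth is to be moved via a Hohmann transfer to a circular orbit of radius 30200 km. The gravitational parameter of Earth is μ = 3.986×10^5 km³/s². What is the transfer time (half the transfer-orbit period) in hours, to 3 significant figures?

t = 3.45 hours

Semi-major axis of the transfer orbit: a_t = (6610 + 30200)/2 = 18405 km.
Half the transfer-orbit period gives t = π√(a_t³/μ) = 12420 s.
Converting: 12420 s ÷ 3600 s/hour = 3.45 hours.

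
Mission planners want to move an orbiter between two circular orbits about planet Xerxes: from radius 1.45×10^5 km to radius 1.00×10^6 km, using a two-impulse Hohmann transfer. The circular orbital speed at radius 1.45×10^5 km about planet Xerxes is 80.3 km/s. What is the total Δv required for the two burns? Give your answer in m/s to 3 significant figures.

From the circular-orbit relation v² = μ/r at r = 1.45×10^5 km: μ = v²r = (80.3)² × 1.45×10^5 = 9.34973×10^8 km³/s².
The Hohmann ellipse has a_t = (r₁ + r₂)/2 = 5.725×10^5 km.
Circular speed at r₁: v₁ = √(μ/r₁) = √(9.34973×10^8/1.450×10^5) = 80.300 km/s.
On the transfer ellipse at r₁, vis-viva gives v_p = √[μ(2/r₁ − 1/a_t)] = 106.13 km/s.
First burn Δv₁ = |v_p − v₁| = 25.83 km/s.
Circular speed at r₂: v₂ = √(μ/r₂) = 30.58 km/s.
Transfer-orbit speed at r₂: v_a = √[μ(2/r₂ − 1/a_t)] = 15.39 km/s.
Second burn Δv₂ = |v₂ − v_a| = 15.19 km/s.
Total Δv = Δv₁ + Δv₂ = 41.02 km/s.

Δv = 41000 m/s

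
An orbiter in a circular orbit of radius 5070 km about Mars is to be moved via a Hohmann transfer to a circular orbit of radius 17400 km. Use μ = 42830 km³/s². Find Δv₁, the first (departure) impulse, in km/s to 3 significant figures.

The Hohmann ellipse has a_t = (r₁ + r₂)/2 = 11235 km.
On the circular orbit at r = 5070 km, v_c = √(μ/r) = 2.9065 km/s.
Transfer-orbit speed at the same r (vis-viva, a = a_t): v_t = √[μ(2/r − 1/a_t)] = 3.6171 km/s.
Δv₁ = |v_t − v_c| = |3.6171 − 2.9065| = 0.7106 km/s.

Δv₁ = 0.711 km/s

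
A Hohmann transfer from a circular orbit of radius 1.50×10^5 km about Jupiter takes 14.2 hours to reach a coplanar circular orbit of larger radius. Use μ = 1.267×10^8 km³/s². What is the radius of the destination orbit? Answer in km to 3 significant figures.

r₂ = 4.95×10^5 km

Transfer time t = 14.2 hours = 51120 s, and t = π√(a_t³/μ).
So a_t = (μ t²/π²)^(1/3) = (1.267×10^8 × (51120)² / π²)^(1/3) = 3.2252×10^5 km.
Since a_t = (r₁ + r₂)/2, r₂ = 2a_t − r₁ = 2×3.2252×10^5 − 1.500×10^5 = 4.9504×10^5 km.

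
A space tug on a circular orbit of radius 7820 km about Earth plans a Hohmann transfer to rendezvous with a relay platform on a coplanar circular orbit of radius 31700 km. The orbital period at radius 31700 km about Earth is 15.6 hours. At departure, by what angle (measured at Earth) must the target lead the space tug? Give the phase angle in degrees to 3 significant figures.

φ = 91.4°

From Kepler's third law T² = 4π²r³/μ at r = 31700 km, T = 15.6 hours = 15.6 × 3600 s = 56160 s: μ = 4π²r³/T² = 3.98734×10^5 km³/s².
Transfer-ellipse semi-major axis a_t = (r₁ + r₂)/2 = (7820 + 31700)/2 = 19760 km.
Transfer time t = π√(a_t³/μ) = 13819 s.
Target angular speed ω₂ = √(μ/r₂³) = 1.1188×10^-4 rad/s.
Angle swept by the target during transfer: ω₂·t = 1.5461 rad = 88.59°.
The space tug traverses 180° on the transfer ellipse, so the target must lead by 180° − 88.59° = 91.4°.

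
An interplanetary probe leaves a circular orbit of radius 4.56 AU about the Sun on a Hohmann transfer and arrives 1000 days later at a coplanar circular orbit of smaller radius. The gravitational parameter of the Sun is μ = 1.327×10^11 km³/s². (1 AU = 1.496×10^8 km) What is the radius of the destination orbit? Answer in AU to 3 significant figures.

r₂ = 1.65 AU

In km: r₁ = 4.56 × 1.496×10^8 = 6.82176×10^8 km.
Transfer time t = 1000 days = 8.640×10^7 s, and t = π√(a_t³/μ).
So a_t = (μ t²/π²)^(1/3) = (1.327×10^11 × (8.640×10^7)² / π²)^(1/3) = 4.6473×10^8 km.
Since a_t = (r₁ + r₂)/2, r₂ = 2a_t − r₁ = 2×4.6473×10^8 − 6.82176×10^8 = 2.47284×10^8 km.
In AU: r₂ = 2.47284×10^8 / 1.496×10^8 = 1.65 AU.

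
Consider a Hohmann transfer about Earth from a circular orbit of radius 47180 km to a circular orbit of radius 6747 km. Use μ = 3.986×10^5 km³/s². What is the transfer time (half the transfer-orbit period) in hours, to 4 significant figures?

Transfer-ellipse semi-major axis a_t = (r₁ + r₂)/2 = (47180 + 6747)/2 = 26963.5 km.
By Kepler's third law the transfer-orbit period is T = 2π√(a_t³/μ), so t = T/2 = 22032 s.
Converting: 22032 s ÷ 3600 s/hour = 6.120 hours.

t = 6.120 hours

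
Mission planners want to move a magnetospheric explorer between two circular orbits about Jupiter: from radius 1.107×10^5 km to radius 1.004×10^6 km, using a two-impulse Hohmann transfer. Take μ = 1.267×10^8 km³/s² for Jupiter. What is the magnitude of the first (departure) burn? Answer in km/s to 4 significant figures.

Δv₁ = 11.58 km/s

Transfer-ellipse semi-major axis a_t = (r₁ + r₂)/2 = (1.107×10^5 + 1.004×10^6)/2 = 5.5735×10^5 km.
On the circular orbit at r = 1.107×10^5 km, v_c = √(μ/r) = 33.83 km/s.
Transfer-orbit speed at the same r (vis-viva, a = a_t): v_t = √[μ(2/r − 1/a_t)] = 45.41 km/s.
Δv₁ = |v_t − v_c| = |45.41 − 33.83| = 11.58 km/s.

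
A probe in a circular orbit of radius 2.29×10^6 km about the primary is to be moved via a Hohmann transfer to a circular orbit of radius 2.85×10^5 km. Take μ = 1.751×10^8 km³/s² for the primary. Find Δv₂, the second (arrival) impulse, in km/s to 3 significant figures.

The Hohmann ellipse has a_t = (r₁ + r₂)/2 = 1.2875×10^6 km.
Circular speed at r = 2.850×10^5 km: v_c = √(μ/r) = 24.79 km/s.
Transfer-orbit speed at the same r (vis-viva, a = a_t): v_t = √[μ(2/r − 1/a_t)] = 33.06 km/s.
Δv₂ = |v_t − v_c| = |33.06 − 24.79| = 8.270 km/s.

Δv₂ = 8.27 km/s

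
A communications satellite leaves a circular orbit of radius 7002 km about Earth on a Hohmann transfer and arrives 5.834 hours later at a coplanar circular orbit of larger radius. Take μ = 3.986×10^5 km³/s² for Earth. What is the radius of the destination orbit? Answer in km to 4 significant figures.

Transfer time t = 5.834 hours = 21002.4 s, and t = π√(a_t³/μ).
So a_t = (μ t²/π²)^(1/3) = (3.986×10^5 × (21002.4)² / π²)^(1/3) = 26117 km.
Since a_t = (r₁ + r₂)/2, r₂ = 2a_t − r₁ = 2×26117 − 7002 = 45232 km.

r₂ = 45230 km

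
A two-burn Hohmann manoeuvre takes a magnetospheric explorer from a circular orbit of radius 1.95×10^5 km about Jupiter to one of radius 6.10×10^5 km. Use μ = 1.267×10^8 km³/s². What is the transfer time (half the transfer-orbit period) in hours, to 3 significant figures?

t = 19.8 hours

Transfer-ellipse semi-major axis a_t = (r₁ + r₂)/2 = (1.950×10^5 + 6.100×10^5)/2 = 4.025×10^5 km.
By Kepler's third law the transfer-orbit period is T = 2π√(a_t³/μ), so t = T/2 = 71270 s.
Converting: 71270 s ÷ 3600 s/hour = 19.8 hours.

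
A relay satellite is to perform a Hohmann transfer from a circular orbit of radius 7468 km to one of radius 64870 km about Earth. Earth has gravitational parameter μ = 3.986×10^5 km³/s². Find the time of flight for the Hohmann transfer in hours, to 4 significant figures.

t = 9.508 hours

Semi-major axis of the transfer orbit: a_t = (7468 + 64870)/2 = 36169 km.
Half the transfer-orbit period gives t = π√(a_t³/μ) = 34230 s.
Converting: 34230 s ÷ 3600 s/hour = 9.508 hours.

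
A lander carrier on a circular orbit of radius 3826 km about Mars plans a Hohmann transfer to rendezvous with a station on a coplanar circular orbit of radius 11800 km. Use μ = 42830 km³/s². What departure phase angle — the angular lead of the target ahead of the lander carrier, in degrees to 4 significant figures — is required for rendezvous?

φ = 83.02°

The Hohmann ellipse has a_t = (r₁ + r₂)/2 = 7813 km.
The half-period of the transfer ellipse is t = π√(a_t³/μ) = 10483.4 s.
Target angular speed ω₂ = √(μ/r₂³) = 1.61455×10^-4 rad/s.
Angle swept by the target during transfer: ω₂·t = 1.6926 rad = 96.98°.
Arrival is 180° from departure on the ellipse, so φ = 180° − 96.98° = 83.02°.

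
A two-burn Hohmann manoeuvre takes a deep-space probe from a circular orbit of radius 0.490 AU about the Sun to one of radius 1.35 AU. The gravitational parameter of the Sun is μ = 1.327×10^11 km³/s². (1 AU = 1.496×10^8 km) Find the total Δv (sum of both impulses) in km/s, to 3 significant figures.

Δv = 15.9 km/s

In km: r₁ = 0.490 × 1.496×10^8 = 7.3304×10^7 km; r₂ = 1.35 × 1.496×10^8 = 2.0196×10^8 km.
The Hohmann ellipse has a_t = (r₁ + r₂)/2 = 1.37632×10^8 km.
At r₁ the circular-orbit speed is v₁ = √(μ/r₁) = 42.547 km/s.
On the transfer ellipse at r₁, vis-viva gives v_p = √[μ(2/r₁ − 1/a_t)] = 51.540 km/s.
First burn Δv₁ = |v_p − v₁| = 8.993 km/s.
Circular speed at r₂: v₂ = √(μ/r₂) = 25.633 km/s.
Transfer-orbit speed at r₂: v_a = √[μ(2/r₂ − 1/a_t)] = 18.707 km/s.
Second burn Δv₂ = |v₂ − v_a| = 6.926 km/s.
Total Δv = Δv₁ + Δv₂ = 15.92 km/s.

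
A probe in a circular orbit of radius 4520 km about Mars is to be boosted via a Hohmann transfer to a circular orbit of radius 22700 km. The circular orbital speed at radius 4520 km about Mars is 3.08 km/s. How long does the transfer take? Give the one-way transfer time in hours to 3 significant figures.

t = 6.69 hours

From the circular-orbit relation v² = μ/r at r = 4520 km: μ = v²r = (3.08)² × 4520 = 42878.5 km³/s².
The Hohmann ellipse has a_t = (r₁ + r₂)/2 = 13610 km.
Half the transfer-orbit period gives t = π√(a_t³/μ) = 24090 s.
Converting: 24090 s ÷ 3600 s/hour = 6.69 hours.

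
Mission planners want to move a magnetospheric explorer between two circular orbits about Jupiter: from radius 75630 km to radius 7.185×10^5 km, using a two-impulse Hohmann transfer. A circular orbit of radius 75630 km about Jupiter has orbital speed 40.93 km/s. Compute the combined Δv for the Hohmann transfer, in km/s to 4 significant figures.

From the circular-orbit relation v² = μ/r at r = 75630 km: μ = v²r = (40.93)² × 75630 = 1.26700×10^8 km³/s².
Semi-major axis of the transfer orbit: a_t = (75630 + 7.185×10^5)/2 = 3.97065×10^5 km.
Circular speed at r₁: v₁ = √(μ/r₁) = √(1.26700×10^8/75630) = 40.93 km/s.
On the transfer ellipse at r₁, v² = μ(2/r − 1/a) gives v_p = √[μ(2/r₁ − 1/a_t)] = 55.06 km/s.
First burn Δv₁ = |v_p − v₁| = 14.13 km/s.
Circular speed at r₂: v₂ = √(μ/r₂) = 13.28 km/s.
Transfer-orbit speed at r₂: v_a = √[μ(2/r₂ − 1/a_t)] = 5.796 km/s.
Second burn Δv₂ = |v₂ − v_a| = 7.484 km/s.
Total Δv = Δv₁ + Δv₂ = 21.61 km/s.

Δv = 21.61 km/s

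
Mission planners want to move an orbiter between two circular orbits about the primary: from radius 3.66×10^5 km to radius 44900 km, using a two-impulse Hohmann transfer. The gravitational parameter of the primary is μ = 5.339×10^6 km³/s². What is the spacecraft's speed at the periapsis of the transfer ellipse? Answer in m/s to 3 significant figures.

v = 14600 m/s

Transfer-ellipse semi-major axis a_t = (r₁ + r₂)/2 = (3.660×10^5 + 44900)/2 = 2.0545×10^5 km.
The periapsis of the transfer ellipse is at r = 44900 km.
Applying v² = μ(2/r − 1/a_t): v = 14.55 km/s.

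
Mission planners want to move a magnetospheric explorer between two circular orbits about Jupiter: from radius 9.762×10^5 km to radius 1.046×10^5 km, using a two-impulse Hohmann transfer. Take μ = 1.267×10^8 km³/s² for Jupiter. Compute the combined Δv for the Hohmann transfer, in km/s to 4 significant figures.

The Hohmann ellipse has a_t = (r₁ + r₂)/2 = 5.404×10^5 km.
Circular speed at r₁: v₁ = √(μ/r₁) = √(1.267×10^8/9.762×10^5) = 11.392 km/s.
Transfer-orbit speed at r₁ (v² = μ(2/r − 1/a)): v_a = √[μ(2/r₁ − 1/a_t)] = 5.0122 km/s.
First burn Δv₁ = |v_a − v₁| = 6.380 km/s.
At r₂, v₂ = √(μ/r₂) = 34.803 km/s.
Transfer-orbit speed at r₂: v_p = √[μ(2/r₂ − 1/a_t)] = 46.777 km/s.
Second burn Δv₂ = |v₂ − v_p| = 11.97 km/s.
Total Δv = Δv₁ + Δv₂ = 18.35 km/s.

Δv = 18.35 km/s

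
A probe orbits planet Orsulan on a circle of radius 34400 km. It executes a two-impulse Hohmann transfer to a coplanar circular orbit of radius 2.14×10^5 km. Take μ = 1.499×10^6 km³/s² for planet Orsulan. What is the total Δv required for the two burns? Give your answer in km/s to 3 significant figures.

Semi-major axis of the transfer orbit: a_t = (34400 + 2.140×10^5)/2 = 1.242×10^5 km.
At r₁ the circular-orbit speed is v₁ = √(μ/r₁) = 6.601 km/s.
On the transfer ellipse at r₁, vis-viva gives v_p = √[μ(2/r₁ − 1/a_t)] = 8.665 km/s.
First burn Δv₁ = |v_p − v₁| = 2.064 km/s.
Circular speed at r₂: v₂ = √(μ/r₂) = 2.647 km/s.
Transfer-orbit speed at r₂: v_a = √[μ(2/r₂ − 1/a_t)] = 1.393 km/s.
Second burn Δv₂ = |v₂ − v_a| = 1.254 km/s.
Total Δv = Δv₁ + Δv₂ = 3.318 km/s.

Δv = 3.32 km/s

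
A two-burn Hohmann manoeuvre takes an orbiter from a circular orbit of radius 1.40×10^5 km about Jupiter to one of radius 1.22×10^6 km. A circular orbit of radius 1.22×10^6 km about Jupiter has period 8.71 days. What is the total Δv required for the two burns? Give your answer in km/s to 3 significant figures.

Δv = 15.8 km/s

From Kepler's third law T² = 4π²r³/μ at r = 1.22×10^6 km, T = 8.71 days = 8.71 × 86400 s = 7.52544×10^5 s: μ = 4π²r³/T² = 1.26583×10^8 km³/s².
The Hohmann ellipse has a_t = (r₁ + r₂)/2 = 6.800×10^5 km.
Circular speed at r₁: v₁ = √(μ/r₁) = √(1.26583×10^8/1.400×10^5) = 30.07 km/s.
Transfer-orbit speed at r₁ (v² = μ(2/r − 1/a)): v_p = √[μ(2/r₁ − 1/a_t)] = 40.28 km/s.
First burn Δv₁ = |v_p − v₁| = 10.21 km/s.
At r₂, v₂ = √(μ/r₂) = 10.186 km/s.
Transfer-orbit speed at r₂: v_a = √[μ(2/r₂ − 1/a_t)] = 4.6219 km/s.
Second burn Δv₂ = |v₂ − v_a| = 5.564 km/s.
Δv = Δv₁ + Δv₂ = 10.21 + 5.564 = 15.77 km/s.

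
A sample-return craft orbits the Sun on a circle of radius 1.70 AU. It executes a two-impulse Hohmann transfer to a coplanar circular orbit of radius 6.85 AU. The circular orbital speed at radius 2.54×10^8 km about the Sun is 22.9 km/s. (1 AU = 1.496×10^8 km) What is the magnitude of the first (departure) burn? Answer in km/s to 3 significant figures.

Δv₁ = 6.08 km/s

From the circular-orbit relation v² = μ/r at r = 2.54×10^8 km: μ = v²r = (22.9)² × 2.54×10^8 = 1.33200×10^11 km³/s².
In km: r₁ = 1.70 × 1.496×10^8 = 2.5432×10^8 km; r₂ = 6.85 × 1.496×10^8 = 1.02476×10^9 km.
The Hohmann ellipse has a_t = (r₁ + r₂)/2 = 6.3954×10^8 km.
On the circular orbit at r = 2.5432×10^8 km, v_c = √(μ/r) = 22.8856 km/s.
Transfer-orbit speed at the same r (vis-viva, a = a_t): v_t = √[μ(2/r − 1/a_t)] = 28.9694 km/s.
Δv₁ = |v_t − v_c| = |28.9694 − 22.8856| = 6.084 km/s.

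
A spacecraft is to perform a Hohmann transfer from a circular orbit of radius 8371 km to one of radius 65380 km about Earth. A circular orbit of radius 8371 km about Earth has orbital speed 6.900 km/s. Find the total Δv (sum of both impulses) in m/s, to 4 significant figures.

Δv = 3580 m/s

From the circular-orbit relation v² = μ/r at r = 8371 km: μ = v²r = (6.900)² × 8371 = 3.98543×10^5 km³/s².
Transfer-ellipse semi-major axis a_t = (r₁ + r₂)/2 = (8371 + 65380)/2 = 36875.5 km.
Circular speed at r₁: v₁ = √(μ/r₁) = √(3.98543×10^5/8371) = 6.9000 km/s.
Transfer-orbit speed at r₁ (vis-viva): v_p = √[μ(2/r₁ − 1/a_t)] = 9.1876 km/s.
First burn Δv₁ = |v_p − v₁| = 2.2876 km/s.
Circular speed at r₂: v₂ = √(μ/r₂) = 2.46897 km/s.
Transfer-orbit speed at r₂: v_a = √[μ(2/r₂ − 1/a_t)] = 1.17635 km/s.
Second burn Δv₂ = |v₂ − v_a| = 1.2926 km/s.
Total Δv = Δv₁ + Δv₂ = 3.580 km/s.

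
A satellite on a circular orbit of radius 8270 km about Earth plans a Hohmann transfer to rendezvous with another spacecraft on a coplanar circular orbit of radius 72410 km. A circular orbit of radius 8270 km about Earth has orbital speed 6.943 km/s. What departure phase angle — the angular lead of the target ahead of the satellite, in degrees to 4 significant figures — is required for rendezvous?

φ = 105.2°

From the circular-orbit relation v² = μ/r at r = 8270 km: μ = v²r = (6.943)² × 8270 = 3.98657×10^5 km³/s².
Transfer-ellipse semi-major axis a_t = (r₁ + r₂)/2 = (8270 + 72410)/2 = 40340 km.
The half-period of the transfer ellipse is t = π√(a_t³/μ) = 40313.8 s.
Target angular speed ω₂ = √(μ/r₂³) = 3.24043×10^-5 rad/s.
Angle swept by the target during transfer: ω₂·t = 1.30634 rad = 74.848°.
Arrival is 180° from departure on the ellipse, so φ = 180° − 74.848° = 105.2°.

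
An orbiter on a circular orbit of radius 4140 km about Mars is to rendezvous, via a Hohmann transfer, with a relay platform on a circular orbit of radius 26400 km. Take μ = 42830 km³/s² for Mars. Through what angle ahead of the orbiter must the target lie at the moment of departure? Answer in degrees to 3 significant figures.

Semi-major axis of the transfer orbit: a_t = (4140 + 26400)/2 = 15270 km.
Transfer time t = π√(a_t³/μ) = 28640 s.
The target's mean motion on its circular orbit is ω₂ = √(μ/r₂³) = 4.825×10^-5 rad/s.
Angle swept by the target during transfer: ω₂·t = 1.382 rad = 79.18°.
The orbiter traverses 180° on the transfer ellipse, so the target must lead by 180° − 79.18° = 101°.

φ = 101°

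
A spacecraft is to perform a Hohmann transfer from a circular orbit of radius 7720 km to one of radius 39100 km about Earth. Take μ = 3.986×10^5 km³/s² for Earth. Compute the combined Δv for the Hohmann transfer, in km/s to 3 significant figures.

Semi-major axis of the transfer orbit: a_t = (7720 + 39100)/2 = 23410 km.
At r₁ the circular-orbit speed is v₁ = √(μ/r₁) = 7.1855 km/s.
On the transfer ellipse at r₁, vis-viva equation gives v_p = √[μ(2/r₁ − 1/a_t)] = 9.2864 km/s.
First burn Δv₁ = |v_p − v₁| = 2.101 km/s.
Circular speed at r₂: v₂ = √(μ/r₂) = 3.193 km/s.
Transfer-orbit speed at r₂: v_a = √[μ(2/r₂ − 1/a_t)] = 1.834 km/s.
Second burn Δv₂ = |v₂ − v_a| = 1.359 km/s.
Δv = Δv₁ + Δv₂ = 2.101 + 1.359 = 3.460 km/s.

Δv = 3.46 km/s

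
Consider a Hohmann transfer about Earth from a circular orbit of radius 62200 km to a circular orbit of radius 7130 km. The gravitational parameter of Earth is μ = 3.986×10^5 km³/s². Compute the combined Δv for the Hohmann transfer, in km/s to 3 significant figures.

Δv = 3.92 km/s

Semi-major axis of the transfer orbit: a_t = (62200 + 7130)/2 = 34665 km.
At r₁ the circular-orbit speed is v₁ = √(μ/r₁) = 2.531 km/s.
On the transfer ellipse at r₁, vis-viva equation gives v_a = √[μ(2/r₁ − 1/a_t)] = 1.148 km/s.
First burn Δv₁ = |v_a − v₁| = 1.383 km/s.
Circular speed at r₂: v₂ = √(μ/r₂) = 7.4769 km/s.
Transfer-orbit speed at r₂: v_p = √[μ(2/r₂ − 1/a_t)] = 10.016 km/s.
Second burn Δv₂ = |v₂ − v_p| = 2.539 km/s.
Total Δv = Δv₁ + Δv₂ = 3.922 km/s.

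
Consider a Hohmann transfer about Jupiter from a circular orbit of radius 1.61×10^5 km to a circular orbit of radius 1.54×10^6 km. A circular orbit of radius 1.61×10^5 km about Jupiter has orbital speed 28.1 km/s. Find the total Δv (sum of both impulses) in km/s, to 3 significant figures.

From the circular-orbit relation v² = μ/r at r = 1.61×10^5 km: μ = v²r = (28.1)² × 1.61×10^5 = 1.27127×10^8 km³/s².
The Hohmann ellipse has a_t = (r₁ + r₂)/2 = 8.505×10^5 km.
At r₁ the circular-orbit speed is v₁ = √(μ/r₁) = 28.100 km/s.
On the transfer ellipse at r₁, vis-viva equation gives v_p = √[μ(2/r₁ − 1/a_t)] = 37.812 km/s.
First burn Δv₁ = |v_p − v₁| = 9.7120 km/s.
Circular speed at r₂: v₂ = √(μ/r₂) = 9.0857 km/s.
Transfer-orbit speed at r₂: v_a = √[μ(2/r₂ − 1/a_t)] = 3.9531 km/s.
Second burn Δv₂ = |v₂ − v_a| = 5.1326 km/s.
Total Δv = Δv₁ + Δv₂ = 14.84 km/s.

Δv = 14.8 km/s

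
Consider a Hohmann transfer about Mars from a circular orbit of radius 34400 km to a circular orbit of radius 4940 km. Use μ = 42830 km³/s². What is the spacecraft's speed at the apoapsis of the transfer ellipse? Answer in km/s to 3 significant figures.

Transfer-ellipse semi-major axis a_t = (r₁ + r₂)/2 = (34400 + 4940)/2 = 19670 km.
At apoapsis, r = 34400 km.
Vis-viva: v = √[μ(2/r − 1/a_t)] = √[42830 × (2/34400 − 1/19670)] = 0.5592 km/s.

v = 0.559 km/s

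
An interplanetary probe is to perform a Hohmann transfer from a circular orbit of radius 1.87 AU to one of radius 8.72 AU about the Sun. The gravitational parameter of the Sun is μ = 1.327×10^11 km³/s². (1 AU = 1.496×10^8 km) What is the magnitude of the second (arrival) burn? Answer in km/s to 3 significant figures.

In km: r₁ = 1.87 × 1.496×10^8 = 2.79752×10^8 km; r₂ = 8.72 × 1.496×10^8 = 1.304512×10^9 km.
The Hohmann ellipse has a_t = (r₁ + r₂)/2 = 7.92132×10^8 km.
Circular speed at r = 1.304512×10^9 km: v_c = √(μ/r) = 10.086 km/s.
Vis-viva on the transfer ellipse at r = 1.304512×10^9 km gives v_t = √[μ(2/r − 1/a_t)] = 5.9938 km/s.
Δv₂ = |v_t − v_c| = |5.9938 − 10.086| = 4.092 km/s.

Δv₂ = 4.09 km/s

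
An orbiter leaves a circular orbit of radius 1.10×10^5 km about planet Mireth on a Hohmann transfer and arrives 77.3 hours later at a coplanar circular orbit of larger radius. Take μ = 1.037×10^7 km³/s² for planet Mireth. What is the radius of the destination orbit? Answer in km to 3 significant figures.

Transfer time t = 77.3 hours = 2.7828×10^5 s, and t = π√(a_t³/μ).
So a_t = (μ t²/π²)^(1/3) = (1.037×10^7 × (2.7828×10^5)² / π²)^(1/3) = 4.3333×10^5 km.
Since a_t = (r₁ + r₂)/2, r₂ = 2a_t − r₁ = 2×4.3333×10^5 − 1.100×10^5 = 7.5666×10^5 km.

r₂ = 7.57×10^5 km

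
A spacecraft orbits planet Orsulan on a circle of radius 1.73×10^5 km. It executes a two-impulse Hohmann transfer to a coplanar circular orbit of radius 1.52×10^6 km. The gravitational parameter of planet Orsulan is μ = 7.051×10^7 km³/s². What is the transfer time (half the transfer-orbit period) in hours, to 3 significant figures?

Semi-major axis of the transfer orbit: a_t = (1.730×10^5 + 1.520×10^6)/2 = 8.465×10^5 km.
Transfer time t = π√(a_t³/μ) = π√((8.465×10^5)³ / 7.051×10^7) = 2.914×10^5 s.
Converting: 2.914×10^5 s ÷ 3600 s/hour = 80.9 hours.

t = 80.9 hours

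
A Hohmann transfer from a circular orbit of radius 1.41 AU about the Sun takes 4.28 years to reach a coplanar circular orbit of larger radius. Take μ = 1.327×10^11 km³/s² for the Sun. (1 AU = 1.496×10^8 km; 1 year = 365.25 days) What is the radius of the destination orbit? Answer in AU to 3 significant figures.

In km: r₁ = 1.41 × 1.496×10^8 = 2.10936×10^8 km.
Transfer time t = 4.28 years × 365.25 × 86400 s = 1.35066528×10^8 s, and t = π√(a_t³/μ).
So a_t = (μ t²/π²)^(1/3) = (1.327×10^11 × (1.35066528×10^8)² / π²)^(1/3) = 6.2597×10^8 km.
Since a_t = (r₁ + r₂)/2, r₂ = 2a_t − r₁ = 2×6.2597×10^8 − 2.10936×10^8 = 1.041004×10^9 km.
In AU: r₂ = 1.041004×10^9 / 1.496×10^8 = 6.96 AU.

r₂ = 6.96 AU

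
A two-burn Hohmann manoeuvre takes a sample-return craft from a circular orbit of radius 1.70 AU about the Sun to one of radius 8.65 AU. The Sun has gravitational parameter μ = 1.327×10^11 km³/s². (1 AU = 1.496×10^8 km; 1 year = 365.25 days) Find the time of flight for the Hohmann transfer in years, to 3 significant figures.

t = 5.89 years

In km: r₁ = 1.70 × 1.496×10^8 = 2.5432×10^8 km; r₂ = 8.65 × 1.496×10^8 = 1.29404×10^9 km.
Transfer-ellipse semi-major axis a_t = (r₁ + r₂)/2 = (2.5432×10^8 + 1.29404×10^9)/2 = 7.7418×10^8 km.
Transfer time t = π√(a_t³/μ) = π√((7.7418×10^8)³ / 1.327×10^11) = 1.858×10^8 s.
Converting: 1.858×10^8 s ÷ 3.15576×10^7 s/year (365.25 × 86400) = 5.89 years.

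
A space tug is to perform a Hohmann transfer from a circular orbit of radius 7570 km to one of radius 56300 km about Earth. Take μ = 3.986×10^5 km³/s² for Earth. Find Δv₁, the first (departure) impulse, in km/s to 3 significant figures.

Semi-major axis of the transfer orbit: a_t = (7570 + 56300)/2 = 31935 km.
Circular speed at r = 7570 km: v_c = √(μ/r) = 7.2564 km/s.
Transfer-orbit speed at the same r (vis-viva, a = a_t): v_t = √[μ(2/r − 1/a_t)] = 9.6348 km/s.
Δv₁ = |v_t − v_c| = |9.6348 − 7.2564| = 2.378 km/s.

Δv₁ = 2.38 km/s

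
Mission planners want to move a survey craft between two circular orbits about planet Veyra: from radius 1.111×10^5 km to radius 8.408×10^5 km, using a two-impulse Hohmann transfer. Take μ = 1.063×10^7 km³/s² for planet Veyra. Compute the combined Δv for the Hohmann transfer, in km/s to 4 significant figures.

Δv = 5.057 km/s

Transfer-ellipse semi-major axis a_t = (r₁ + r₂)/2 = (1.111×10^5 + 8.408×10^5)/2 = 4.7595×10^5 km.
Circular speed at r₁: v₁ = √(μ/r₁) = √(1.063×10^7/1.111×10^5) = 9.7816 km/s.
On the transfer ellipse at r₁, vis-viva gives v_p = √[μ(2/r₁ − 1/a_t)] = 13.001 km/s.
First burn Δv₁ = |v_p − v₁| = 3.219 km/s.
At r₂, v₂ = √(μ/r₂) = 3.556 km/s.
Transfer-orbit speed at r₂: v_a = √[μ(2/r₂ − 1/a_t)] = 1.718 km/s.
Second burn Δv₂ = |v₂ − v_a| = 1.838 km/s.
Δv = Δv₁ + Δv₂ = 3.219 + 1.838 = 5.057 km/s.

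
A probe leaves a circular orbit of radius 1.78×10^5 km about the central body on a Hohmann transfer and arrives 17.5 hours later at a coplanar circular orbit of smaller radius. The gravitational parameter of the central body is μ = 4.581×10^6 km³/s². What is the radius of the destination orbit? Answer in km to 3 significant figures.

r₂ = 67200 km

Transfer time t = 17.5 hours = 63000 s, and t = π√(a_t³/μ).
So a_t = (μ t²/π²)^(1/3) = (4.581×10^6 × (63000)² / π²)^(1/3) = 1.2259×10^5 km.
Since a_t = (r₁ + r₂)/2, r₂ = 2a_t − r₁ = 2×1.2259×10^5 − 1.780×10^5 = 67180 km.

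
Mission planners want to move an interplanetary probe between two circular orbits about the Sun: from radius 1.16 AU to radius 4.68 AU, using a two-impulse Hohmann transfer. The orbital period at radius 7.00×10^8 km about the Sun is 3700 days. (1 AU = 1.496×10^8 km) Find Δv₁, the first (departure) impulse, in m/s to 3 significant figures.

Δv₁ = 7350 m/s

From Kepler's third law T² = 4π²r³/μ at r = 7.00×10^8 km, T = 3700 days = 3700 × 86400 s = 3.1968×10^8 s: μ = 4π²r³/T² = 1.32502×10^11 km³/s².
In km: r₁ = 1.16 × 1.496×10^8 = 1.73536×10^8 km; r₂ = 4.68 × 1.496×10^8 = 7.00128×10^8 km.
Semi-major axis of the transfer orbit: a_t = (1.73536×10^8 + 7.00128×10^8)/2 = 4.36832×10^8 km.
Circular speed at r = 1.73536×10^8 km: v_c = √(μ/r) = 27.63 km/s.
Vis-viva on the transfer ellipse at r = 1.73536×10^8 km gives v_t = √[μ(2/r − 1/a_t)] = 34.98 km/s.
Δv₁ = |v_t − v_c| = |34.98 − 27.63| = 7.350 km/s.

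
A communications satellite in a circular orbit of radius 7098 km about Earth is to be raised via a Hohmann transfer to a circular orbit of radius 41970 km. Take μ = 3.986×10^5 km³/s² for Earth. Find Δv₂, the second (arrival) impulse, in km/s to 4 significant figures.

Δv₂ = 1.424 km/s

Semi-major axis of the transfer orbit: a_t = (7098 + 41970)/2 = 24534 km.
On the circular orbit at r = 41970 km, v_c = √(μ/r) = 3.082 km/s.
Transfer-orbit speed at the same r (vis-viva, a = a_t): v_t = √[μ(2/r − 1/a_t)] = 1.658 km/s.
Δv₂ = |v_t − v_c| = |1.658 − 3.082| = 1.424 km/s.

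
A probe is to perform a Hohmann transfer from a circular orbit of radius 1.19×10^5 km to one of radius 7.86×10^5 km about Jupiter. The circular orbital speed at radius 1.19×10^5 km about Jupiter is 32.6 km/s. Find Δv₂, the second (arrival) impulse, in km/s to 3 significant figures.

From the circular-orbit relation v² = μ/r at r = 1.19×10^5 km: μ = v²r = (32.6)² × 1.19×10^5 = 1.26468×10^8 km³/s².
The Hohmann ellipse has a_t = (r₁ + r₂)/2 = 4.525×10^5 km.
Circular speed at r = 7.860×10^5 km: v_c = √(μ/r) = 12.685 km/s.
Vis-viva on the transfer ellipse at r = 7.860×10^5 km gives v_t = √[μ(2/r − 1/a_t)] = 6.5050 km/s.
Δv₂ = |v_t − v_c| = |6.5050 − 12.685| = 6.180 km/s.

Δv₂ = 6.18 km/s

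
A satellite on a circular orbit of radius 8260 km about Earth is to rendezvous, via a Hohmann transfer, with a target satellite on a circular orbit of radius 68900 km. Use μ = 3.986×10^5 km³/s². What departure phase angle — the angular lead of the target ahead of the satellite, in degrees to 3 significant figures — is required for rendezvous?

Semi-major axis of the transfer orbit: a_t = (8260 + 68900)/2 = 38580 km.
The half-period of the transfer ellipse is t = π√(a_t³/μ) = 37707 s.
The target's mean motion on its circular orbit is ω₂ = √(μ/r₂³) = 3.4909×10^-5 rad/s.
Angle swept by the target during transfer: ω₂·t = 1.3163 rad = 75.42°.
Arrival is 180° from departure on the ellipse, so φ = 180° − 75.42° = 105°.

φ = 105°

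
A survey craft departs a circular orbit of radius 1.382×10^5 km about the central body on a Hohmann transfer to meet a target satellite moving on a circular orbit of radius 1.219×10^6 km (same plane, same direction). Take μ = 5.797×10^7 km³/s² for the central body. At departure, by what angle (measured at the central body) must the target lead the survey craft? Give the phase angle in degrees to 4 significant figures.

The Hohmann ellipse has a_t = (r₁ + r₂)/2 = 6.786×10^5 km.
The half-period of the transfer ellipse is t = π√(a_t³/μ) = 2.30658×10^5 s.
The target's mean motion on its circular orbit is ω₂ = √(μ/r₂³) = 5.65713×10^-6 rad/s.
Angle swept by the target during transfer: ω₂·t = 1.30486 rad = 74.76°.
Arrival is 180° from departure on the ellipse, so φ = 180° − 74.76° = 105.2°.

φ = 105.2°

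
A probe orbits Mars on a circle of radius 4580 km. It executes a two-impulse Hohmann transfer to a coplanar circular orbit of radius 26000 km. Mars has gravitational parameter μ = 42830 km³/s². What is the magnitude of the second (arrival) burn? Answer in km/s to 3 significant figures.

Δv₂ = 0.581 km/s

Transfer-ellipse semi-major axis a_t = (r₁ + r₂)/2 = (4580 + 26000)/2 = 15290 km.
Circular speed at r = 26000 km: v_c = √(μ/r) = 1.28347 km/s.
Transfer-orbit speed at the same r (vis-viva, a = a_t): v_t = √[μ(2/r − 1/a_t)] = 0.702452 km/s.
Δv₂ = |v_t − v_c| = |0.702452 − 1.28347| = 0.5810 km/s.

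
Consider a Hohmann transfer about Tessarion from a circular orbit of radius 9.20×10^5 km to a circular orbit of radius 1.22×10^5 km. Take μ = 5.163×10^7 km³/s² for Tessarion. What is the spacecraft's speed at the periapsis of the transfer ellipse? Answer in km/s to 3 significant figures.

Transfer-ellipse semi-major axis a_t = (r₁ + r₂)/2 = (9.200×10^5 + 1.220×10^5)/2 = 5.210×10^5 km.
At periapsis, r = 1.220×10^5 km.
From the vis-viva equation, v = √[μ(2/r − 1/a_t)] = 27.34 km/s.

v = 27.3 km/s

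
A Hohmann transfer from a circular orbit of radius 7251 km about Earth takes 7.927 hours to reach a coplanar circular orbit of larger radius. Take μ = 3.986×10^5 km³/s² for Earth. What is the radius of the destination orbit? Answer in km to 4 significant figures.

Transfer time t = 7.927 hours = 28537.2 s, and t = π√(a_t³/μ).
So a_t = (μ t²/π²)^(1/3) = (3.986×10^5 × (28537.2)² / π²)^(1/3) = 32040 km.
Since a_t = (r₁ + r₂)/2, r₂ = 2a_t − r₁ = 2×32040 − 7251 = 56829 km.

r₂ = 56830 km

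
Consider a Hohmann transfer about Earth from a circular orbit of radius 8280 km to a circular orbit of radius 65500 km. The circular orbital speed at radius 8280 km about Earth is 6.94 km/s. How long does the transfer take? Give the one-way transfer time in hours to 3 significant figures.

From the circular-orbit relation v² = μ/r at r = 8280 km: μ = v²r = (6.94)² × 8280 = 3.98795×10^5 km³/s².
Transfer-ellipse semi-major axis a_t = (r₁ + r₂)/2 = (8280 + 65500)/2 = 36890 km.
By Kepler's third law the transfer-orbit period is T = 2π√(a_t³/μ), so t = T/2 = 35250 s.
Converting: 35250 s ÷ 3600 s/hour = 9.79 hours.

t = 9.79 hours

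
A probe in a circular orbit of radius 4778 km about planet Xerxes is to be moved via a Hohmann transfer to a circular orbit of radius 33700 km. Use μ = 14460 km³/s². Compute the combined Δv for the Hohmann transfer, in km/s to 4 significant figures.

Δv = 0.8914 km/s

The Hohmann ellipse has a_t = (r₁ + r₂)/2 = 19239 km.
Circular speed at r₁: v₁ = √(μ/r₁) = √(14460/4778) = 1.7396 km/s.
On the transfer ellipse at r₁, vis-viva gives v_p = √[μ(2/r₁ − 1/a_t)] = 2.3024 km/s.
First burn Δv₁ = |v_p − v₁| = 0.5628 km/s.
At r₂, v₂ = √(μ/r₂) = 0.6550 km/s.
Transfer-orbit speed at r₂: v_a = √[μ(2/r₂ − 1/a_t)] = 0.3264 km/s.
Second burn Δv₂ = |v₂ − v_a| = 0.3286 km/s.
Δv = Δv₁ + Δv₂ = 0.5628 + 0.3286 = 0.8914 km/s.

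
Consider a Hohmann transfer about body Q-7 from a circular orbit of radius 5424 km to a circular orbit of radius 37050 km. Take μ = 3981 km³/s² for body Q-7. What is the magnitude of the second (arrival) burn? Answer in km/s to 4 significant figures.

Semi-major axis of the transfer orbit: a_t = (5424 + 37050)/2 = 21237 km.
Circular speed at r = 37050 km: v_c = √(μ/r) = 0.3278 km/s.
Vis-viva on the transfer ellipse at r = 37050 km gives v_t = √[μ(2/r − 1/a_t)] = 0.1657 km/s.
Δv₂ = |v_t − v_c| = |0.1657 − 0.3278| = 0.1621 km/s.

Δv₂ = 0.1621 km/s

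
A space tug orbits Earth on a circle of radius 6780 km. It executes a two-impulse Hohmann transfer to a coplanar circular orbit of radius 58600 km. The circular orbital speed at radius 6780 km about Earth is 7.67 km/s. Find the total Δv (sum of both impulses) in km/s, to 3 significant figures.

Δv = 4.02 km/s

From the circular-orbit relation v² = μ/r at r = 6780 km: μ = v²r = (7.67)² × 6780 = 3.98860×10^5 km³/s².
Transfer-ellipse semi-major axis a_t = (r₁ + r₂)/2 = (6780 + 58600)/2 = 32690 km.
Circular speed at r₁: v₁ = √(μ/r₁) = √(3.98860×10^5/6780) = 7.6700 km/s.
On the transfer ellipse at r₁, v² = μ(2/r − 1/a) gives v_p = √[μ(2/r₁ − 1/a_t)] = 10.269 km/s.
First burn Δv₁ = |v_p − v₁| = 2.599 km/s.
Circular speed at r₂: v₂ = √(μ/r₂) = 2.609 km/s.
Transfer-orbit speed at r₂: v_a = √[μ(2/r₂ − 1/a_t)] = 1.188 km/s.
Second burn Δv₂ = |v₂ − v_a| = 1.421 km/s.
Δv = Δv₁ + Δv₂ = 2.599 + 1.421 = 4.020 km/s.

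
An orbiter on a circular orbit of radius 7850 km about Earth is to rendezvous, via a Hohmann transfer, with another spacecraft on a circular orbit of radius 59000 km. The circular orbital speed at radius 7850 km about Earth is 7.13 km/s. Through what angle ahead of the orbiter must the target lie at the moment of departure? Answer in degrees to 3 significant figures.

From the circular-orbit relation v² = μ/r at r = 7850 km: μ = v²r = (7.13)² × 7850 = 3.99070×10^5 km³/s².
Transfer-ellipse semi-major axis a_t = (r₁ + r₂)/2 = (7850 + 59000)/2 = 33425 km.
Transfer time t = π√(a_t³/μ) = 30390 s.
The target's mean motion on its circular orbit is ω₂ = √(μ/r₂³) = 4.408×10^-5 rad/s.
Angle swept by the target during transfer: ω₂·t = 1.3396 rad = 76.75°.
Arrival is 180° from departure on the ellipse, so φ = 180° − 76.75° = 103°.

φ = 103°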